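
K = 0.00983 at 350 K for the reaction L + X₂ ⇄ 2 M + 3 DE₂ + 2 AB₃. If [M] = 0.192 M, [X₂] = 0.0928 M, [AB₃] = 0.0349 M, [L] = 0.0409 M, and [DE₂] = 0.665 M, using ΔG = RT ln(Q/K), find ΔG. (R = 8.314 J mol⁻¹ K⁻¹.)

ΔG = -3.02 kJ/mol

Q = [M]²·[DE₂]³·[AB₃]² / ([L]·[X₂]) = (0.192)²·(0.665)³·(0.0349)² / ((0.0409)·(0.0928)) = 0.00348
ΔG = RT ln(Q/K) = (8.314 J mol⁻¹ K⁻¹)(350 K) × ln(0.00348/0.00983)
   = (2.910 kJ/mol)(-1.038) = -3.02 kJ/mol
ΔG < 0, so the forward reaction is spontaneous (proceeds forward).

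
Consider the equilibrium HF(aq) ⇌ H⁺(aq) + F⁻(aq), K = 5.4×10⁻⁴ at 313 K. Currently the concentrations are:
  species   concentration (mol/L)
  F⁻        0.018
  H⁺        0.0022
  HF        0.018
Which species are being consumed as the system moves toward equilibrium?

Q = [H⁺]·[F⁻] / [HF] = (0.0022)·(0.018) / (0.018) = 0.0022
Q = 0.0022 > K = 5.4×10⁻⁴: net reverse reaction.

H⁺, F⁻ (products)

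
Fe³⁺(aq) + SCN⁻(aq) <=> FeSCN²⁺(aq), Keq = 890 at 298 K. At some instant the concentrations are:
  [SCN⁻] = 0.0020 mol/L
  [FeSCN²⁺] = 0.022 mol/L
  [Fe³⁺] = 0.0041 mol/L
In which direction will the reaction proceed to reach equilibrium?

Q = [FeSCN²⁺] / ([Fe³⁺]·[SCN⁻]) = (0.022) / ((0.0041)·(0.0020)) = 2700
Q = 2700 > Keq = 890, so the reverse reaction proceeds.

to the left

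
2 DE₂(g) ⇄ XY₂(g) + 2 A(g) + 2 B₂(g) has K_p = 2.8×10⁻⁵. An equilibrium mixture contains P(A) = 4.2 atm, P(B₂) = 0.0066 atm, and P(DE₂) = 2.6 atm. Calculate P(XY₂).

P(XY₂) = 0.25 atm

At equilibrium, K_p = P(XY₂)·P(A)²·P(B₂)² / P(DE₂)² = 2.8×10⁻⁵.
(P(XY₂))·(4.2)²·(0.0066)² / (2.6)² = 2.8×10⁻⁵
P(XY₂) = 0.246 = 0.25 atm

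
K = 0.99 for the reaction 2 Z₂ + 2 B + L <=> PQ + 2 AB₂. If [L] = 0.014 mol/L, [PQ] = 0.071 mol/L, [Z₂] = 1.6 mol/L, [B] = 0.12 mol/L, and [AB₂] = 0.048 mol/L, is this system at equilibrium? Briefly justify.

no; Q < K, reaction proceeds forward

Q = [PQ]·[AB₂]² / ([Z₂]²·[B]²·[L]) = (0.071)·(0.048)² / ((1.6)²·(0.12)²·(0.014)) = 0.32
Q = 0.32 < K = 0.99: net forward reaction.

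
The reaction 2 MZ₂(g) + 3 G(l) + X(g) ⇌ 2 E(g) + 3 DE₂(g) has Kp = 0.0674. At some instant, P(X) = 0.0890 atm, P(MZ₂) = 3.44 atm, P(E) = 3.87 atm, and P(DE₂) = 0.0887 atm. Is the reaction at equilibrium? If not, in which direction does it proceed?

forward (toward products)

(G is a pure liquid — omitted from Qp.)
Qp = P(E)²·P(DE₂)³ / (P(MZ₂)²·P(X)) = (3.87)²·(0.0887)³ / ((3.44)²·(0.0890)) = 0.00992
Qp = 0.00992 < Kp = 0.0674, so the forward reaction proceeds.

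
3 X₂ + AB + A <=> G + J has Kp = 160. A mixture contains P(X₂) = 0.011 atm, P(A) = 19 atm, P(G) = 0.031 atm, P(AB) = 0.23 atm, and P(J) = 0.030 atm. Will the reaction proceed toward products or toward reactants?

neither direction; the system is at equilibrium

Qp = P(G)·P(J) / (P(X₂)³·P(AB)·P(A)) = (0.031)·(0.030) / ((0.011)³·(0.23)·(19)) = 160
Qp = 160 = Kp, so the system is already at equilibrium.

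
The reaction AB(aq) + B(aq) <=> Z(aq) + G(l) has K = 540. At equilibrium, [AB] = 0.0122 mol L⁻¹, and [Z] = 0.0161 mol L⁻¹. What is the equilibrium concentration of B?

(G is a pure liquid — omitted from K.)
At equilibrium, K = [Z] / ([AB]·[B]) = 540.
(0.0161) / ((0.0122)·([B])) = 540
[B] = 0.00244 mol L⁻¹

[B] = 0.00244 mol L⁻¹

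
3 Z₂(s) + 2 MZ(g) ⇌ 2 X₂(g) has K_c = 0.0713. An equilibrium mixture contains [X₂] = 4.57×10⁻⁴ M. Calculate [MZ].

[MZ] = 0.00171 M

(Z₂ is a pure solid — omitted from K_c.)
At equilibrium, K_c = [X₂]² / [MZ]² = 0.0713.
(4.57×10⁻⁴)² / ([MZ])² = 0.0713
[MZ]² = 2.93×10⁻⁶ ⇒ [MZ] = 0.00171 M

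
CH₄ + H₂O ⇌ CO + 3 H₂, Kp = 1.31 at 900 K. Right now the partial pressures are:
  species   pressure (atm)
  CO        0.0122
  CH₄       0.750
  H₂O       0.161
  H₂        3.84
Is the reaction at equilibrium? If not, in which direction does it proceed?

Qp = P(CO)·P(H₂)³ / (P(CH₄)·P(H₂O)) = (0.0122)·(3.84)³ / ((0.750)·(0.161)) = 5.72
Qp = 5.72 > Kp = 1.31, so the reverse reaction proceeds.

in the reverse direction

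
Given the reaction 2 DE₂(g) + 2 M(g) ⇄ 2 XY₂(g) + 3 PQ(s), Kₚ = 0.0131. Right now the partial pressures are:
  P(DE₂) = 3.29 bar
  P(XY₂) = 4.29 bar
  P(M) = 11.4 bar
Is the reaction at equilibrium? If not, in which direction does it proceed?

(PQ is a pure solid — omitted from Qₚ.)
Qₚ = P(XY₂)² / (P(DE₂)²·P(M)²) = (4.29)² / ((3.29)²·(11.4)²) = 0.0131
Qₚ = 0.0131 = Kₚ, so the system is already at equilibrium.

no net change (already at equilibrium)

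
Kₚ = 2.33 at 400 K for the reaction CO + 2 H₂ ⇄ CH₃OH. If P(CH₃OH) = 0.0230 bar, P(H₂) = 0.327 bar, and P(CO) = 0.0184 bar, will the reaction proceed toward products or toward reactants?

toward reactants

Qₚ = P(CH₃OH) / (P(CO)·P(H₂)²) = (0.0230) / ((0.0184)·(0.327)²) = 11.7
Qₚ = 11.7 > Kₚ = 2.33, so the reverse reaction proceeds.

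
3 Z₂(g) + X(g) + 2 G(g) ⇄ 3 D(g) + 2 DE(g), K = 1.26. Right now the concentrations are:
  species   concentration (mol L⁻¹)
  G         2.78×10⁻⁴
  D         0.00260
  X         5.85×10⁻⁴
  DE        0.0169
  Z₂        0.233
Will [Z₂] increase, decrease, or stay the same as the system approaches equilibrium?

Q = [D]³·[DE]² / ([Z₂]³·[X]·[G]²) = (0.00260)³·(0.0169)² / ((0.233)³·(5.85×10⁻⁴)·(2.78×10⁻⁴)²) = 8.78
Q = 8.78 > K = 1.26: net reverse reaction.
Z₂ is a reactant, so it increases.

increase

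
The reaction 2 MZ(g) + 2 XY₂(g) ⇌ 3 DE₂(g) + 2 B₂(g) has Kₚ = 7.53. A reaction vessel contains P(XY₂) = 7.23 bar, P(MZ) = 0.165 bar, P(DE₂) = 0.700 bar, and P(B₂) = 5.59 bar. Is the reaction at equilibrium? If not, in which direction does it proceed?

Qₚ = P(DE₂)³·P(B₂)² / (P(MZ)²·P(XY₂)²) = (0.700)³·(5.59)² / ((0.165)²·(7.23)²) = 7.53
Qₚ = 7.53 = Kₚ, so the system is already at equilibrium.

at equilibrium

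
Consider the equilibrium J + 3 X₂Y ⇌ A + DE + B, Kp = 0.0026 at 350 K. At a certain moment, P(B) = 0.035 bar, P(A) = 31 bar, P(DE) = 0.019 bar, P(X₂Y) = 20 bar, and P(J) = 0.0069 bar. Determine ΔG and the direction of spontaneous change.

ΔG = -5.65 kJ/mol; the forward reaction is spontaneous

Qp = P(A)·P(DE)·P(B) / (P(J)·P(X₂Y)³) = (31)·(0.019)·(0.035) / ((0.0069)·(20)³) = 3.73×10⁻⁴
ΔG = RT ln(Qp/Kp) = (8.314 J mol⁻¹ K⁻¹)(350 K) × ln(3.73×10⁻⁴/0.0026)
   = (2.910 kJ/mol)(-1.942) = -5.65 kJ/mol
ΔG < 0, so the forward reaction is spontaneous (proceeds forward).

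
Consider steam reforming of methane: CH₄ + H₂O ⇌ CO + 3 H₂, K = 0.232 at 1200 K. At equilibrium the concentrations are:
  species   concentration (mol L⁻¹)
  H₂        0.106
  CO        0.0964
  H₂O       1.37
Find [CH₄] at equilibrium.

[CH₄] = 3.61×10⁻⁴ mol L⁻¹

At equilibrium, K = [CO]·[H₂]³ / ([CH₄]·[H₂O]) = 0.232.
(0.0964)·(0.106)³ / (([CH₄])·(1.37)) = 0.232
[CH₄] = 3.61×10⁻⁴ mol L⁻¹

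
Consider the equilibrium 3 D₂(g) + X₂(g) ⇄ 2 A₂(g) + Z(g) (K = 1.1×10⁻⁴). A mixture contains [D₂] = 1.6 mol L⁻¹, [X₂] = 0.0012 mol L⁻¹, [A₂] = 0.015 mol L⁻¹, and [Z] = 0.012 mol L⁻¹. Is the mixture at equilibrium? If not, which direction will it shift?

Q = [A₂]²·[Z] / ([D₂]³·[X₂]) = (0.015)²·(0.012) / ((1.6)³·(0.0012)) = 5.5×10⁻⁴
Q = 5.5×10⁻⁴ > K = 1.1×10⁻⁴: net reverse reaction.

no; Q > K, reaction proceeds in reverse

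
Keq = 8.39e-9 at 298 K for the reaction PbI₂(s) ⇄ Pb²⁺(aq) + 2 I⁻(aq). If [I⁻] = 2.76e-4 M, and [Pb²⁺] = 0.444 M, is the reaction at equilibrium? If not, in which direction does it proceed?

toward reactants

(PbI₂ is a pure solid — omitted from Q.)
Q = [Pb²⁺]·[I⁻]² = (0.444)·(2.76e-4)² = 3.38e-8
Q = 3.38e-8 > Keq = 8.39e-9, so the reverse reaction proceeds.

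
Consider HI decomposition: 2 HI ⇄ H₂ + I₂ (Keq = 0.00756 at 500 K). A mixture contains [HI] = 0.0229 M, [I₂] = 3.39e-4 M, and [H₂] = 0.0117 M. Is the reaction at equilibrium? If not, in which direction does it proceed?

Q = [H₂]·[I₂] / [HI]² = (0.0117)·(3.39e-4) / (0.0229)² = 0.00756
Q = 0.00756 = Keq, so the system is already at equilibrium.

at equilibrium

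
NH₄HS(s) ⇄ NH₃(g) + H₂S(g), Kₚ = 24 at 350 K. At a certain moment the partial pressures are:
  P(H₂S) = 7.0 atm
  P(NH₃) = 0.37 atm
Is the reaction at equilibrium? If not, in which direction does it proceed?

to the right

(NH₄HS is a pure solid — omitted from Qₚ.)
Qₚ = P(NH₃)·P(H₂S) = (0.37)·(7.0) = 2.6
Qₚ = 2.6 < Kₚ = 24, so the forward reaction proceeds.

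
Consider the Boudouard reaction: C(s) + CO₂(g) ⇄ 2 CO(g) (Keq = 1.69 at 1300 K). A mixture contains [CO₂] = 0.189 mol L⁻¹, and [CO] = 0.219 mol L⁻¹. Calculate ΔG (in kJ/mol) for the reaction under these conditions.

(C is a pure solid — omitted from Q.)
Q = [CO]² / [CO₂] = (0.219)² / (0.189) = 0.254
ΔG = RT ln(Q/Keq) = (8.314 J mol⁻¹ K⁻¹)(1300 K) × ln(0.254/1.69)
   = (10.81 kJ/mol)(-1.895) = -20.5 kJ/mol
ΔG < 0, so the forward reaction is spontaneous (proceeds forward).

ΔG = -20.5 kJ/mol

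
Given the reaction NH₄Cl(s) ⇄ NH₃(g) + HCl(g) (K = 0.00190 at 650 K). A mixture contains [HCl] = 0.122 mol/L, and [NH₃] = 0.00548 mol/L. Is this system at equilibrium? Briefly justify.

(NH₄Cl is a pure solid — omitted from Q.)
Q = [NH₃]·[HCl] = (0.00548)·(0.122) = 6.69e-4
Q = 6.69e-4 < K = 0.00190: net forward reaction.

no; Q < K, reaction proceeds forward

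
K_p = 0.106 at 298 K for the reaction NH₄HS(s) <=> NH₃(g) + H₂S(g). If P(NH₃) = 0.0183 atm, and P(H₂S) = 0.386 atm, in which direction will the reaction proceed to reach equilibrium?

(NH₄HS is a pure solid — omitted from Q_p.)
Q_p = P(NH₃)·P(H₂S) = (0.0183)·(0.386) = 0.00706
Q_p = 0.00706 < K_p = 0.106, so the forward reaction proceeds.

toward products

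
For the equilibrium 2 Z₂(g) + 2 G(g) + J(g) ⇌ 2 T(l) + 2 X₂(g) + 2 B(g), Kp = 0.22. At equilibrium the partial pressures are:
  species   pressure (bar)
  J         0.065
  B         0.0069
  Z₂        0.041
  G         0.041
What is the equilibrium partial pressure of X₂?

(T is a pure liquid — omitted from Kp.)
At equilibrium, Kp = P(X₂)²·P(B)² / (P(Z₂)²·P(G)²·P(J)) = 0.22.
(P(X₂))²·(0.0069)² / ((0.041)²·(0.041)²·(0.065)) = 0.22
P(X₂)² = 8.49e-4 ⇒ P(X₂) = 0.029 bar

P(X₂) = 0.029 bar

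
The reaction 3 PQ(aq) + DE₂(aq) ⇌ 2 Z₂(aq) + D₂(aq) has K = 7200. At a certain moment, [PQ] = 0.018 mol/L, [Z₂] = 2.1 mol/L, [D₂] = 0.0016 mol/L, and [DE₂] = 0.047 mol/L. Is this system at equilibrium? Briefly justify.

Q = [Z₂]²·[D₂] / ([PQ]³·[DE₂]) = (2.1)²·(0.0016) / ((0.018)³·(0.047)) = 26000
Q = 26000 > K = 7200: net reverse reaction.

no; Q > K, reaction proceeds in reverse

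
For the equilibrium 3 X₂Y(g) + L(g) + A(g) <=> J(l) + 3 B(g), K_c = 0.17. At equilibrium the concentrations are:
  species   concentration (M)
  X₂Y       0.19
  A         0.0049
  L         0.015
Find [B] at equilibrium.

(J is a pure liquid — omitted from K_c.)
At equilibrium, K_c = [B]³ / ([X₂Y]³·[L]·[A]) = 0.17.
([B])³ / ((0.19)³·(0.015)·(0.0049)) = 0.17
[B]³ = 8.57e-8 ⇒ [B] = 0.0044 M

[B] = 0.0044 M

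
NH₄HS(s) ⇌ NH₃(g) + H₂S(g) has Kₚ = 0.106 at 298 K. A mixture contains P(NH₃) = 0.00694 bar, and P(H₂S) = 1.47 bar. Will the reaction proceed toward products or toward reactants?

(NH₄HS is a pure solid — omitted from Qₚ.)
Qₚ = P(NH₃)·P(H₂S) = (0.00694)·(1.47) = 0.0102
Qₚ = 0.0102 < Kₚ = 0.106, so the forward reaction proceeds.

toward products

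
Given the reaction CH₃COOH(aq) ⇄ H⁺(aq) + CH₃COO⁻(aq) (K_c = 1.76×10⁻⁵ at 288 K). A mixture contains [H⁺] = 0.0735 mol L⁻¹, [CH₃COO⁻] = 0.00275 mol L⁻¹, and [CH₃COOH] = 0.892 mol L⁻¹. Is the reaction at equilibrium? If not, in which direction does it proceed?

Q_c = [H⁺]·[CH₃COO⁻] / [CH₃COOH] = (0.0735)·(0.00275) / (0.892) = 2.27×10⁻⁴
Q_c = 2.27×10⁻⁴ > K_c = 1.76×10⁻⁵, so the reverse reaction proceeds.

to the left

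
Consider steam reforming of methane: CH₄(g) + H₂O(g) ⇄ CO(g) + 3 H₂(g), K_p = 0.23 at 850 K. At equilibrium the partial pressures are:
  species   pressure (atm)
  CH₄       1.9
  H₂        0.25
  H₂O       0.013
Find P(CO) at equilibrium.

At equilibrium, K_p = P(CO)·P(H₂)³ / (P(CH₄)·P(H₂O)) = 0.23.
(P(CO))·(0.25)³ / ((1.9)·(0.013)) = 0.23
P(CO) = 0.364 = 0.36 atm

P(CO) = 0.36 atm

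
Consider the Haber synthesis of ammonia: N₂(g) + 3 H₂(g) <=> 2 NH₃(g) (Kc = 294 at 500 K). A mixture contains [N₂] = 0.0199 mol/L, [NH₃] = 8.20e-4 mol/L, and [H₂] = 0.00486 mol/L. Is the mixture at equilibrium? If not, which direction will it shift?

Qc = [NH₃]² / ([N₂]·[H₂]³) = (8.20e-4)² / ((0.0199)·(0.00486)³) = 294
Qc = 294 = Kc; the system is at equilibrium.

yes, at equilibrium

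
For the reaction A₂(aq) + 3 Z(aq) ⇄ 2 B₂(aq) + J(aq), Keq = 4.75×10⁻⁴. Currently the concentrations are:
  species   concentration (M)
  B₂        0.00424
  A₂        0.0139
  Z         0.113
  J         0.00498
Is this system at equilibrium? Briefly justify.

no; Q > K, reaction proceeds in reverse

Q = [B₂]²·[J] / ([A₂]·[Z]³) = (0.00424)²·(0.00498) / ((0.0139)·(0.113)³) = 0.00446
Q = 0.00446 > Keq = 4.75×10⁻⁴: net reverse reaction.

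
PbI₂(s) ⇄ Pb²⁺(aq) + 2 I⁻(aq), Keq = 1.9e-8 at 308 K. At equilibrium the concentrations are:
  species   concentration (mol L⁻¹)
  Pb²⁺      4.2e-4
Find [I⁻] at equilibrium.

(PbI₂ is a pure solid — omitted from Keq.)
At equilibrium, Keq = [Pb²⁺]·[I⁻]² = 1.9e-8.
(4.2e-4)·([I⁻])² = 1.9e-8
[I⁻]² = 4.52e-5 ⇒ [I⁻] = 0.0067 mol L⁻¹

[I⁻] = 0.0067 mol L⁻¹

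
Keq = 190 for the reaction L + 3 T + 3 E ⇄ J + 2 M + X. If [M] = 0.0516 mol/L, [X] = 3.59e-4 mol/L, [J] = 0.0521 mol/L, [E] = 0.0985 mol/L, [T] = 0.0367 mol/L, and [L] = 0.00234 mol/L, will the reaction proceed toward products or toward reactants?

Q = [J]·[M]²·[X] / ([L]·[T]³·[E]³) = (0.0521)·(0.0516)²·(3.59e-4) / ((0.00234)·(0.0367)³·(0.0985)³) = 451
Q = 451 > Keq = 190, so the reverse reaction proceeds.

reverse (toward reactants)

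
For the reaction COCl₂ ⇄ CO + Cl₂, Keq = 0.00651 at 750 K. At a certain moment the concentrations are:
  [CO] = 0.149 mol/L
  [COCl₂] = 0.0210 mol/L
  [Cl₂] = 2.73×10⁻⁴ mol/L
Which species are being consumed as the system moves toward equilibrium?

COCl₂ (reactants)

Q = [CO]·[Cl₂] / [COCl₂] = (0.149)·(2.73×10⁻⁴) / (0.0210) = 0.00194
Q = 0.00194 < Keq = 0.00651: net forward reaction.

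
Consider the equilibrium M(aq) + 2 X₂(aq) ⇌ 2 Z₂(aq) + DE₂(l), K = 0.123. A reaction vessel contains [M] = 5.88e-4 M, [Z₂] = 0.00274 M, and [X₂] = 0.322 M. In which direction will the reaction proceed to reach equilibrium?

at equilibrium

(DE₂ is a pure liquid — omitted from Q.)
Q = [Z₂]² / ([M]·[X₂]²) = (0.00274)² / ((5.88e-4)·(0.322)²) = 0.123
Q = 0.123 = K, so the system is already at equilibrium.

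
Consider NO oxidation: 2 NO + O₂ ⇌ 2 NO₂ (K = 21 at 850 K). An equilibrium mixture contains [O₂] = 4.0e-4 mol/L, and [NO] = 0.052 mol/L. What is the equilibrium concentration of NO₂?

[NO₂] = 0.0048 mol/L

At equilibrium, K = [NO₂]² / ([NO]²·[O₂]) = 21.
([NO₂])² / ((0.052)²·(4.0e-4)) = 21
[NO₂]² = 2.27e-5 ⇒ [NO₂] = 0.0048 mol/L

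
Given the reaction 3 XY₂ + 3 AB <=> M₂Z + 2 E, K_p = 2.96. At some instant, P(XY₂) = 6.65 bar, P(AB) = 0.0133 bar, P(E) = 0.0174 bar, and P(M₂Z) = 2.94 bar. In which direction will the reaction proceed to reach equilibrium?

Q_p = P(M₂Z)·P(E)² / (P(XY₂)³·P(AB)³) = (2.94)·(0.0174)² / ((6.65)³·(0.0133)³) = 1.29
Q_p = 1.29 < K_p = 2.96, so the forward reaction proceeds.

in the forward direction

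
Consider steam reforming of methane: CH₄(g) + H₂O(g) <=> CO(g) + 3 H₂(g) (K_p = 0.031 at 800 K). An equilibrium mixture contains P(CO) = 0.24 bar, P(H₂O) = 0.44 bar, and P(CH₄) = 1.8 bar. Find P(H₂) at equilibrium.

At equilibrium, K_p = P(CO)·P(H₂)³ / (P(CH₄)·P(H₂O)) = 0.031.
(0.24)·(P(H₂))³ / ((1.8)·(0.44)) = 0.031
P(H₂)³ = 0.102 ⇒ P(H₂) = 0.47 bar

P(H₂) = 0.47 bar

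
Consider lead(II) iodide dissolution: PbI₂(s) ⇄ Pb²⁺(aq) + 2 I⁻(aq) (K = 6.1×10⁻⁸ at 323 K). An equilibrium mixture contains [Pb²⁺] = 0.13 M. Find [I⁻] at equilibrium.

(PbI₂ is a pure solid — omitted from K.)
At equilibrium, K = [Pb²⁺]·[I⁻]² = 6.1×10⁻⁸.
(0.13)·([I⁻])² = 6.1×10⁻⁸
[I⁻]² = 4.69×10⁻⁷ ⇒ [I⁻] = 6.9×10⁻⁴ M

[I⁻] = 6.9×10⁻⁴ M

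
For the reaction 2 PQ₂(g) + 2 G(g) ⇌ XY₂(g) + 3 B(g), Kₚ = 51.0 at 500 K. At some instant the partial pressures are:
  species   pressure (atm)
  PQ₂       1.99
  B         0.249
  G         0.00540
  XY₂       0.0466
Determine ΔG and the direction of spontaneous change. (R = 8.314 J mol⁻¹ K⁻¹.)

ΔG = -8.74 kJ/mol; the forward reaction is spontaneous

Qₚ = P(XY₂)·P(B)³ / (P(PQ₂)²·P(G)²) = (0.0466)·(0.249)³ / ((1.99)²·(0.00540)²) = 6.23
ΔG = RT ln(Qₚ/Kₚ) = (8.314 J mol⁻¹ K⁻¹)(500 K) × ln(6.23/51.0)
   = (4.157 kJ/mol)(-2.102) = -8.74 kJ/mol
ΔG < 0, so the forward reaction is spontaneous (proceeds forward).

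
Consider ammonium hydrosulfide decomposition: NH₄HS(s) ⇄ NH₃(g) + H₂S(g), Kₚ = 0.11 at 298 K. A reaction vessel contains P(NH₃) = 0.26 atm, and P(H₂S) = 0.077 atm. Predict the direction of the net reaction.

toward products

(NH₄HS is a pure solid — omitted from Qₚ.)
Qₚ = P(NH₃)·P(H₂S) = (0.26)·(0.077) = 0.020
Qₚ = 0.020 < Kₚ = 0.11, so the forward reaction proceeds.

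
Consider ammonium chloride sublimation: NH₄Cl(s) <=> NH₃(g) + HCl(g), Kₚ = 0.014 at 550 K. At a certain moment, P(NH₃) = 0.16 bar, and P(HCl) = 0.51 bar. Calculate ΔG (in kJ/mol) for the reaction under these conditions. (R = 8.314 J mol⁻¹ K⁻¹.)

ΔG = 8.06 kJ/mol

(NH₄Cl is a pure solid — omitted from Qₚ.)
Qₚ = P(NH₃)·P(HCl) = (0.16)·(0.51) = 0.0816
ΔG = RT ln(Qₚ/Kₚ) = (8.314 J mol⁻¹ K⁻¹)(550 K) × ln(0.0816/0.014)
   = (4.573 kJ/mol)(1.763) = 8.06 kJ/mol
ΔG > 0, so the forward reaction is non-spontaneous (proceeds in reverse).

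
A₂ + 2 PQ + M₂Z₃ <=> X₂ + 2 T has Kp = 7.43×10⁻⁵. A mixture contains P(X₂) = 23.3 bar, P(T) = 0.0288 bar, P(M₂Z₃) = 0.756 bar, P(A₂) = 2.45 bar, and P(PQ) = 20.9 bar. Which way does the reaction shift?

Qp = P(X₂)·P(T)² / (P(A₂)·P(PQ)²·P(M₂Z₃)) = (23.3)·(0.0288)² / ((2.45)·(20.9)²·(0.756)) = 2.39×10⁻⁵
Qp = 2.39×10⁻⁵ < Kp = 7.43×10⁻⁵, so the forward reaction proceeds.

to the right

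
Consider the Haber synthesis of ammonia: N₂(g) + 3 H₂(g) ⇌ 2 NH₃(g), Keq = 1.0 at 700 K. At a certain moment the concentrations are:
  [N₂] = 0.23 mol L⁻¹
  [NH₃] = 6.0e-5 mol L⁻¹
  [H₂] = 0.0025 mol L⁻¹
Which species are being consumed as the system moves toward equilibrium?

Q = [NH₃]² / ([N₂]·[H₂]³) = (6.0e-5)² / ((0.23)·(0.0025)³) = 1.0
Q = 1.0 = Keq; the system is at equilibrium.

none (at equilibrium)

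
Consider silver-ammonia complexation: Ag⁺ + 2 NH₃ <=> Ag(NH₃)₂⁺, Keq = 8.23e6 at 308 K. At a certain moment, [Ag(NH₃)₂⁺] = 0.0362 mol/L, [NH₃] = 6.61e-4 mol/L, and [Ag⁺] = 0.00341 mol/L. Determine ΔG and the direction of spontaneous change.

ΔG = 2.77 kJ/mol; the forward reaction is non-spontaneous

Q = [Ag(NH₃)₂⁺] / ([Ag⁺]·[NH₃]²) = (0.0362) / ((0.00341)·(6.61e-4)²) = 2.43e7
ΔG = RT ln(Q/Keq) = (8.314 J mol⁻¹ K⁻¹)(308 K) × ln(2.43e7/8.23e6)
   = (2.561 kJ/mol)(1.083) = 2.77 kJ/mol
ΔG > 0, so the forward reaction is non-spontaneous (proceeds in reverse).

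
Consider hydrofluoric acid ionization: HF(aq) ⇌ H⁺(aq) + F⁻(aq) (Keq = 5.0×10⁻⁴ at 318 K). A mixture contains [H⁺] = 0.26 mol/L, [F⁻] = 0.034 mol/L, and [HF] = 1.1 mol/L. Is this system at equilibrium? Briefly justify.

Q = [H⁺]·[F⁻] / [HF] = (0.26)·(0.034) / (1.1) = 0.0080
Q = 0.0080 > Keq = 5.0×10⁻⁴: net reverse reaction.

no; Q > K, reaction proceeds in reverse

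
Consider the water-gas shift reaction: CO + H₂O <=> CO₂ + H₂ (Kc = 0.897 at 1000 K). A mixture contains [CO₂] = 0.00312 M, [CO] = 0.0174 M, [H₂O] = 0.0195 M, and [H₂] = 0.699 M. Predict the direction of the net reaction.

Qc = [CO₂]·[H₂] / ([CO]·[H₂O]) = (0.00312)·(0.699) / ((0.0174)·(0.0195)) = 6.43
Qc = 6.43 > Kc = 0.897, so the reverse reaction proceeds.

in the reverse direction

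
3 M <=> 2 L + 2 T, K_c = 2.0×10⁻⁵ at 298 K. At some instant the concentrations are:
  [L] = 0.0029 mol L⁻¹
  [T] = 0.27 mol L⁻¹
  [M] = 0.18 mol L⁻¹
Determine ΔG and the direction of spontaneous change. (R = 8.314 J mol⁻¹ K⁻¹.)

ΔG = 4.11 kJ/mol; the forward reaction is non-spontaneous

Q_c = [L]²·[T]² / [M]³ = (0.0029)²·(0.27)² / (0.18)³ = 1.05×10⁻⁴
ΔG = RT ln(Q_c/K_c) = (8.314 J mol⁻¹ K⁻¹)(298 K) × ln(1.05×10⁻⁴/2.0×10⁻⁵)
   = (2.478 kJ/mol)(1.658) = 4.11 kJ/mol
ΔG > 0, so the forward reaction is non-spontaneous (proceeds in reverse).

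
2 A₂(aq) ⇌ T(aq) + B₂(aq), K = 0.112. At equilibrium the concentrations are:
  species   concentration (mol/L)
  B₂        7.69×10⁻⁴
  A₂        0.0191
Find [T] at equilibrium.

At equilibrium, K = [T]·[B₂] / [A₂]² = 0.112.
([T])·(7.69×10⁻⁴) / (0.0191)² = 0.112
[T] = 0.0531 mol/L

[T] = 0.0531 mol/L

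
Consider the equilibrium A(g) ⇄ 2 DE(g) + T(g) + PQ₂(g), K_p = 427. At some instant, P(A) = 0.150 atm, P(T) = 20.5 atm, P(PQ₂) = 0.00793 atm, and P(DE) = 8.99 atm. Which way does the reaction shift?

Q_p = P(DE)²·P(T)·P(PQ₂) / P(A) = (8.99)²·(20.5)·(0.00793) / (0.150) = 87.6
Q_p = 87.6 < K_p = 427, so the forward reaction proceeds.

to the right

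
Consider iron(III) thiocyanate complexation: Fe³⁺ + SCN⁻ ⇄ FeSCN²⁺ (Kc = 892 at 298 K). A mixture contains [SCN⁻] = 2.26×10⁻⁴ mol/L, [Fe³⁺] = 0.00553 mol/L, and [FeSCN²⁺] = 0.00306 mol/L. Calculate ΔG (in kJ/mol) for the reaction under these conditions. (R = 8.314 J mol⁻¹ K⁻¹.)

Qc = [FeSCN²⁺] / ([Fe³⁺]·[SCN⁻]) = (0.00306) / ((0.00553)·(2.26×10⁻⁴)) = 2450
ΔG = RT ln(Qc/Kc) = (8.314 J mol⁻¹ K⁻¹)(298 K) × ln(2450/892)
   = (2.478 kJ/mol)(1.010) = 2.50 kJ/mol
ΔG > 0, so the forward reaction is non-spontaneous (proceeds in reverse).

ΔG = 2.50 kJ/mol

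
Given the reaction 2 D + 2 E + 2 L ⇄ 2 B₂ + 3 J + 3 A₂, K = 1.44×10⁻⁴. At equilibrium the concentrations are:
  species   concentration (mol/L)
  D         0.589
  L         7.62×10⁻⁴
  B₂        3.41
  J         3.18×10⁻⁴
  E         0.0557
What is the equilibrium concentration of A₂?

At equilibrium, K = [B₂]²·[J]³·[A₂]³ / ([D]²·[E]²·[L]²) = 1.44×10⁻⁴.
(3.41)²·(3.18×10⁻⁴)³·([A₂])³ / ((0.589)²·(0.0557)²·(7.62×10⁻⁴)²) = 1.44×10⁻⁴
[A₂]³ = 2.41×10⁻⁴ ⇒ [A₂] = 0.0622 mol/L

[A₂] = 0.0622 mol/L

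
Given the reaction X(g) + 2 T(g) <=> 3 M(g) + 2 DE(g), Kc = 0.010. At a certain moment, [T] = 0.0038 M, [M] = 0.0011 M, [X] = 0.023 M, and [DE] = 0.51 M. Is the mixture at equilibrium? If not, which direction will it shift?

no; Q < K, reaction proceeds forward

Qc = [M]³·[DE]² / ([X]·[T]²) = (0.0011)³·(0.51)² / ((0.023)·(0.0038)²) = 0.0010
Qc = 0.0010 < Kc = 0.010: net forward reaction.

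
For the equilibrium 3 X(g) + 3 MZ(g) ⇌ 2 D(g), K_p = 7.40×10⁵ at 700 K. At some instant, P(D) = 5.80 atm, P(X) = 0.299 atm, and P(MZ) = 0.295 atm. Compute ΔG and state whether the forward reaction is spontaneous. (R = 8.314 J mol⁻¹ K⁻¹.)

ΔG = -15.8 kJ/mol; the forward reaction is spontaneous

Q_p = P(D)² / (P(X)³·P(MZ)³) = (5.80)² / ((0.299)³·(0.295)³) = 49000
ΔG = RT ln(Q_p/K_p) = (8.314 J mol⁻¹ K⁻¹)(700 K) × ln(49000/7.40×10⁵)
   = (5.820 kJ/mol)(-2.715) = -15.8 kJ/mol
ΔG < 0, so the forward reaction is spontaneous (proceeds forward).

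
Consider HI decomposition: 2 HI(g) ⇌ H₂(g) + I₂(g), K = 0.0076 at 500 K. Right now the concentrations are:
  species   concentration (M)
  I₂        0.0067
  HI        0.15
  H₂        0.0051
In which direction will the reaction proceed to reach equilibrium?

Q = [H₂]·[I₂] / [HI]² = (0.0051)·(0.0067) / (0.15)² = 0.0015
Q = 0.0015 < K = 0.0076, so the forward reaction proceeds.

toward products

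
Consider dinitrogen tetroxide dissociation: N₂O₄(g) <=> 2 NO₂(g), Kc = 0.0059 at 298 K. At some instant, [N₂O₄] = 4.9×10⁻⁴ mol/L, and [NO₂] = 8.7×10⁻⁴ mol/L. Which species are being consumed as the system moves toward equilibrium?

Qc = [NO₂]² / [N₂O₄] = (8.7×10⁻⁴)² / (4.9×10⁻⁴) = 0.0015
Qc = 0.0015 < Kc = 0.0059: net forward reaction.

N₂O₄ (reactants)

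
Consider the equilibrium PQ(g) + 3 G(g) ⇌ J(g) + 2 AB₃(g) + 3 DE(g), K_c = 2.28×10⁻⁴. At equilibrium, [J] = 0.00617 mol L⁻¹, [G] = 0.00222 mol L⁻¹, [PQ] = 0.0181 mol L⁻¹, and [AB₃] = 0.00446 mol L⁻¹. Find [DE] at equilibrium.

At equilibrium, K_c = [J]·[AB₃]²·[DE]³ / ([PQ]·[G]³) = 2.28×10⁻⁴.
(0.00617)·(0.00446)²·([DE])³ / ((0.0181)·(0.00222)³) = 2.28×10⁻⁴
[DE]³ = 3.68×10⁻⁷ ⇒ [DE] = 0.00717 mol L⁻¹

[DE] = 0.00717 mol L⁻¹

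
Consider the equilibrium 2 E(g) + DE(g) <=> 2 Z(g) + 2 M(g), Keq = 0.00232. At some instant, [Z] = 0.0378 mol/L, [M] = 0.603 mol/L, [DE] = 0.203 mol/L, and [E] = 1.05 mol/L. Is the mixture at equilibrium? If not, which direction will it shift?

yes, at equilibrium

Q = [Z]²·[M]² / ([E]²·[DE]) = (0.0378)²·(0.603)² / ((1.05)²·(0.203)) = 0.00232
Q = 0.00232 = Keq; the system is at equilibrium.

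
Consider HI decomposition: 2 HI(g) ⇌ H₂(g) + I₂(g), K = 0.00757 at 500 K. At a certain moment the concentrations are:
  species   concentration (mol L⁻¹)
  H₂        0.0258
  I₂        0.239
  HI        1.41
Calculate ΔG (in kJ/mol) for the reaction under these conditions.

ΔG = -3.71 kJ/mol

Q = [H₂]·[I₂] / [HI]² = (0.0258)·(0.239) / (1.41)² = 0.00310
ΔG = RT ln(Q/K) = (8.314 J mol⁻¹ K⁻¹)(500 K) × ln(0.00310/0.00757)
   = (4.157 kJ/mol)(-0.8928) = -3.71 kJ/mol
ΔG < 0, so the forward reaction is spontaneous (proceeds forward).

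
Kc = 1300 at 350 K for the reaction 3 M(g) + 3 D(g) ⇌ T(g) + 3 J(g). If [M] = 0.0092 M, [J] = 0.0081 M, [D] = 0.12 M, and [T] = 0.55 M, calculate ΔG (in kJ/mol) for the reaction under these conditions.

Qc = [T]·[J]³ / ([M]³·[D]³) = (0.55)·(0.0081)³ / ((0.0092)³·(0.12)³) = 217
ΔG = RT ln(Qc/Kc) = (8.314 J mol⁻¹ K⁻¹)(350 K) × ln(217/1300)
   = (2.910 kJ/mol)(-1.790) = -5.21 kJ/mol
ΔG < 0, so the forward reaction is spontaneous (proceeds forward).

ΔG = -5.21 kJ/mol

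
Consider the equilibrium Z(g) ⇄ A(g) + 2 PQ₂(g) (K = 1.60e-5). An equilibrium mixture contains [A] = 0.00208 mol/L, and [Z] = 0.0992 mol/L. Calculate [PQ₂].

At equilibrium, K = [A]·[PQ₂]² / [Z] = 1.60e-5.
(0.00208)·([PQ₂])² / (0.0992) = 1.60e-5
[PQ₂]² = 7.63e-4 ⇒ [PQ₂] = 0.0276 mol/L

[PQ₂] = 0.0276 mol/L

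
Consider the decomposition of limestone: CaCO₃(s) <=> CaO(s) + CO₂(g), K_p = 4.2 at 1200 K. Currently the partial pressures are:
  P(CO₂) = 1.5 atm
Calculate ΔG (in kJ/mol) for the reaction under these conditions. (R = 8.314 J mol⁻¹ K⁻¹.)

ΔG = -10.3 kJ/mol

(CaCO₃, CaO are pure solids — omitted from Q_p.)
Q_p = P(CO₂) = 1.50
ΔG = RT ln(Q_p/K_p) = (8.314 J mol⁻¹ K⁻¹)(1200 K) × ln(1.50/4.2)
   = (9.977 kJ/mol)(-1.030) = -10.3 kJ/mol
ΔG < 0, so the forward reaction is spontaneous (proceeds forward).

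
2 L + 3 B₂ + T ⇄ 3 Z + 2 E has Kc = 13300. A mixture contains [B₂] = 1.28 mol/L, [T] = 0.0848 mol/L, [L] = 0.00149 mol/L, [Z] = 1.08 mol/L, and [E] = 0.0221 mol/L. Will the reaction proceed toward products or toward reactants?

in the forward direction

Qc = [Z]³·[E]² / ([L]²·[B₂]³·[T]) = (1.08)³·(0.0221)² / ((0.00149)²·(1.28)³·(0.0848)) = 1560
Qc = 1560 < Kc = 13300, so the forward reaction proceeds.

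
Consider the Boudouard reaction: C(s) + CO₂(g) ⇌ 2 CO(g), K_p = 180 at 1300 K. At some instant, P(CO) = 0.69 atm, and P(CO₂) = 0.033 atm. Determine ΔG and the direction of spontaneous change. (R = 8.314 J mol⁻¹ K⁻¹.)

ΔG = -27.3 kJ/mol; the forward reaction is spontaneous

(C is a pure solid — omitted from Q_p.)
Q_p = P(CO)² / P(CO₂) = (0.69)² / (0.033) = 14.4
ΔG = RT ln(Q_p/K_p) = (8.314 J mol⁻¹ K⁻¹)(1300 K) × ln(14.4/180)
   = (10.81 kJ/mol)(-2.526) = -27.3 kJ/mol
ΔG < 0, so the forward reaction is spontaneous (proceeds forward).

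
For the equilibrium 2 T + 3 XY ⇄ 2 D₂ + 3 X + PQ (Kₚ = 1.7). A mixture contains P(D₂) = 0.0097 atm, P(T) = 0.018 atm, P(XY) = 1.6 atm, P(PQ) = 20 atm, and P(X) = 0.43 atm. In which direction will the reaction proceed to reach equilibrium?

Qₚ = P(D₂)²·P(X)³·P(PQ) / (P(T)²·P(XY)³) = (0.0097)²·(0.43)³·(20) / ((0.018)²·(1.6)³) = 0.11
Qₚ = 0.11 < Kₚ = 1.7, so the forward reaction proceeds.

to the right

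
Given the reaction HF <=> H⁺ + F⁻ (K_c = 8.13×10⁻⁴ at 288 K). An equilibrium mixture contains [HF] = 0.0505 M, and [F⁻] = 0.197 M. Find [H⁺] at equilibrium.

At equilibrium, K_c = [H⁺]·[F⁻] / [HF] = 8.13×10⁻⁴.
([H⁺])·(0.197) / (0.0505) = 8.13×10⁻⁴
[H⁺] = 2.08×10⁻⁴ M

[H⁺] = 2.08×10⁻⁴ M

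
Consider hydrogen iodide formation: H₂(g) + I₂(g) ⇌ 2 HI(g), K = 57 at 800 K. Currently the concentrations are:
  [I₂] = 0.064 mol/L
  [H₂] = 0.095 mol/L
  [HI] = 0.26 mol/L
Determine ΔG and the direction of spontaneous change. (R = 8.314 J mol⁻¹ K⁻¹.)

Q = [HI]² / ([H₂]·[I₂]) = (0.26)² / ((0.095)·(0.064)) = 11.1
ΔG = RT ln(Q/K) = (8.314 J mol⁻¹ K⁻¹)(800 K) × ln(11.1/57)
   = (6.651 kJ/mol)(-1.636) = -10.9 kJ/mol
ΔG < 0, so the forward reaction is spontaneous (proceeds forward).

ΔG = -10.9 kJ/mol; the forward reaction is spontaneous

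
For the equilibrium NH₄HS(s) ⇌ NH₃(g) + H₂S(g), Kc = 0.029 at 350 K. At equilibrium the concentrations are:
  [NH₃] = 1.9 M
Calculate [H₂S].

(NH₄HS is a pure solid — omitted from Kc.)
At equilibrium, Kc = [NH₃]·[H₂S] = 0.029.
(1.9)·([H₂S]) = 0.029
[H₂S] = 0.0153 = 0.015 M

[H₂S] = 0.015 M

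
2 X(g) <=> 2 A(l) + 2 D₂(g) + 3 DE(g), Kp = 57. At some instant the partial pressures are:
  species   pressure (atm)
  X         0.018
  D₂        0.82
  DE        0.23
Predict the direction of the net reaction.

(A is a pure liquid — omitted from Qp.)
Qp = P(D₂)²·P(DE)³ / P(X)² = (0.82)²·(0.23)³ / (0.018)² = 25
Qp = 25 < Kp = 57, so the forward reaction proceeds.

toward products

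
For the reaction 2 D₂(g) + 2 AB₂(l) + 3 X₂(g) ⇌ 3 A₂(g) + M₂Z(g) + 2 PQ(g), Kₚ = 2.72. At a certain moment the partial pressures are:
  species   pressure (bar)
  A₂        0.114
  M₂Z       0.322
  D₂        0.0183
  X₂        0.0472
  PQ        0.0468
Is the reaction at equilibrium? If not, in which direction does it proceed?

(AB₂ is a pure liquid — omitted from Qₚ.)
Qₚ = P(A₂)³·P(M₂Z)·P(PQ)² / (P(D₂)²·P(X₂)³) = (0.114)³·(0.322)·(0.0468)² / ((0.0183)²·(0.0472)³) = 29.7
Qₚ = 29.7 > Kₚ = 2.72, so the reverse reaction proceeds.

to the left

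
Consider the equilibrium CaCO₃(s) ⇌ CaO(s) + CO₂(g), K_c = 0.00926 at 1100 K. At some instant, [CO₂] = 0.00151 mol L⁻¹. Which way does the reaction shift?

(CaCO₃, CaO are pure solids — omitted from Q_c.)
Q_c = [CO₂] = 0.00151
Q_c = 0.00151 < K_c = 0.00926, so the forward reaction proceeds.

in the forward direction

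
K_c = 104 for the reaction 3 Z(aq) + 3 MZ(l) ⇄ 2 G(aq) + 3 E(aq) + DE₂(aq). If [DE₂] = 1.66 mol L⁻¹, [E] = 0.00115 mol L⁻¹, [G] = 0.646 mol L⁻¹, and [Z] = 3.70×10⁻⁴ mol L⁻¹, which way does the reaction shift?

toward products

(MZ is a pure liquid — omitted from Q_c.)
Q_c = [G]²·[E]³·[DE₂] / [Z]³ = (0.646)²·(0.00115)³·(1.66) / (3.70×10⁻⁴)³ = 20.8
Q_c = 20.8 < K_c = 104, so the forward reaction proceeds.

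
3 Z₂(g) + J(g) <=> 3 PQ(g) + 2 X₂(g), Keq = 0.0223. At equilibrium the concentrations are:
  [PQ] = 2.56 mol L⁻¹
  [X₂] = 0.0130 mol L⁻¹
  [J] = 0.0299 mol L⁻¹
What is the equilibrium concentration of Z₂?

[Z₂] = 1.62 mol L⁻¹

At equilibrium, Keq = [PQ]³·[X₂]² / ([Z₂]³·[J]) = 0.0223.
(2.56)³·(0.0130)² / (([Z₂])³·(0.0299)) = 0.0223
[Z₂]³ = 4.25 ⇒ [Z₂] = 1.62 mol L⁻¹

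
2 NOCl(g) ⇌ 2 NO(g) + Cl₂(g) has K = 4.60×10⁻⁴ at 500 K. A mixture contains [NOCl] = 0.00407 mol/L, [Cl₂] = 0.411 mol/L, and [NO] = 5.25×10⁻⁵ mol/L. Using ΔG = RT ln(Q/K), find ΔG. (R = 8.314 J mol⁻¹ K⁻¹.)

Q = [NO]²·[Cl₂] / [NOCl]² = (5.25×10⁻⁵)²·(0.411) / (0.00407)² = 6.84×10⁻⁵
ΔG = RT ln(Q/K) = (8.314 J mol⁻¹ K⁻¹)(500 K) × ln(6.84×10⁻⁵/4.60×10⁻⁴)
   = (4.157 kJ/mol)(-1.906) = -7.92 kJ/mol
ΔG < 0, so the forward reaction is spontaneous (proceeds forward).

ΔG = -7.92 kJ/mol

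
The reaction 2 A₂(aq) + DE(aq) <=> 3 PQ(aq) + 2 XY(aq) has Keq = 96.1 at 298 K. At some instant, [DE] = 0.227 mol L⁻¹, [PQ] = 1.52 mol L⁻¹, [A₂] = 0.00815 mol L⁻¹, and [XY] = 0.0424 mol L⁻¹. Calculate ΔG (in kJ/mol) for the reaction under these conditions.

Q = [PQ]³·[XY]² / ([A₂]²·[DE]) = (1.52)³·(0.0424)² / ((0.00815)²·(0.227)) = 419
ΔG = RT ln(Q/Keq) = (8.314 J mol⁻¹ K⁻¹)(298 K) × ln(419/96.1)
   = (2.478 kJ/mol)(1.472) = 3.65 kJ/mol
ΔG > 0, so the forward reaction is non-spontaneous (proceeds in reverse).

ΔG = 3.65 kJ/mol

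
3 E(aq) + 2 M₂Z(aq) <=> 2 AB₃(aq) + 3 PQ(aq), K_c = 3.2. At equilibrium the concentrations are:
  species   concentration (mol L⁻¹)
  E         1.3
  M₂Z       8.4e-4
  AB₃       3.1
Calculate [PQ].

At equilibrium, K_c = [AB₃]²·[PQ]³ / ([E]³·[M₂Z]²) = 3.2.
(3.1)²·([PQ])³ / ((1.3)³·(8.4e-4)²) = 3.2
[PQ]³ = 5.16e-7 ⇒ [PQ] = 0.0080 mol L⁻¹

[PQ] = 0.0080 mol L⁻¹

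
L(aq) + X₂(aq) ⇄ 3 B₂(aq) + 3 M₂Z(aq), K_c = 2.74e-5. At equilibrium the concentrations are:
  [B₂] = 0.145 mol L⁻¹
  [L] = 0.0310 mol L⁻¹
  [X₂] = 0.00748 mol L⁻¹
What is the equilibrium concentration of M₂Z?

[M₂Z] = 0.0128 mol L⁻¹

At equilibrium, K_c = [B₂]³·[M₂Z]³ / ([L]·[X₂]) = 2.74e-5.
(0.145)³·([M₂Z])³ / ((0.0310)·(0.00748)) = 2.74e-5
[M₂Z]³ = 2.08e-6 ⇒ [M₂Z] = 0.0128 mol L⁻¹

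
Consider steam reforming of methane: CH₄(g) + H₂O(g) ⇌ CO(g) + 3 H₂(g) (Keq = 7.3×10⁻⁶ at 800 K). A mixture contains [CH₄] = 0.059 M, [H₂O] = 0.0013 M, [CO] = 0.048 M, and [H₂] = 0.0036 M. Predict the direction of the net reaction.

Q = [CO]·[H₂]³ / ([CH₄]·[H₂O]) = (0.048)·(0.0036)³ / ((0.059)·(0.0013)) = 2.9×10⁻⁵
Q = 2.9×10⁻⁵ > Keq = 7.3×10⁻⁶, so the reverse reaction proceeds.

reverse (toward reactants)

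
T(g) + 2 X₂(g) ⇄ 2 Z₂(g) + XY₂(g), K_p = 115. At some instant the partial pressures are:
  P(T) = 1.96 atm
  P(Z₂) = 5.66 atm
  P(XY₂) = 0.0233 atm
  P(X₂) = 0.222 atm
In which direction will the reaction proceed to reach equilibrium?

Q_p = P(Z₂)²·P(XY₂) / (P(T)·P(X₂)²) = (5.66)²·(0.0233) / ((1.96)·(0.222)²) = 7.73
Q_p = 7.73 < K_p = 115, so the forward reaction proceeds.

to the right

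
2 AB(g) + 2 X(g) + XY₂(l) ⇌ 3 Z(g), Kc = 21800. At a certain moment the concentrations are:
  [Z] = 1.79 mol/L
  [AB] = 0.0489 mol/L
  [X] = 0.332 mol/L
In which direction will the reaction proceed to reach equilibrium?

(XY₂ is a pure liquid — omitted from Qc.)
Qc = [Z]³ / ([AB]²·[X]²) = (1.79)³ / ((0.0489)²·(0.332)²) = 21800
Qc = 21800 = Kc, so the system is already at equilibrium.

neither direction; the system is at equilibrium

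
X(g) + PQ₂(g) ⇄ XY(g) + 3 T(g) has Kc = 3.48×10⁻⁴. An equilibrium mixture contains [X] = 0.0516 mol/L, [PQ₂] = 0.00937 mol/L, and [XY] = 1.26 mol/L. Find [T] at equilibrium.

[T] = 0.00511 mol/L

At equilibrium, Kc = [XY]·[T]³ / ([X]·[PQ₂]) = 3.48×10⁻⁴.
(1.26)·([T])³ / ((0.0516)·(0.00937)) = 3.48×10⁻⁴
[T]³ = 1.34×10⁻⁷ ⇒ [T] = 0.00511 mol/L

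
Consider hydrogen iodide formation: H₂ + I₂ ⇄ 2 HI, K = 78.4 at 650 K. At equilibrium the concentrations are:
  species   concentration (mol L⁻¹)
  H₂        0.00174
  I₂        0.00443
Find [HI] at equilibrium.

At equilibrium, K = [HI]² / ([H₂]·[I₂]) = 78.4.
([HI])² / ((0.00174)·(0.00443)) = 78.4
[HI]² = 6.04×10⁻⁴ ⇒ [HI] = 0.0246 mol L⁻¹

[HI] = 0.0246 mol L⁻¹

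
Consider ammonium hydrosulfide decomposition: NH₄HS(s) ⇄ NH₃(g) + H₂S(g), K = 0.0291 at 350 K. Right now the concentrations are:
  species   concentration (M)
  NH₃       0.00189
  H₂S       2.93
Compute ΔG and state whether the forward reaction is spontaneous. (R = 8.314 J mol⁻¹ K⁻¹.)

ΔG = -4.83 kJ/mol; the forward reaction is spontaneous

(NH₄HS is a pure solid — omitted from Q.)
Q = [NH₃]·[H₂S] = (0.00189)·(2.93) = 0.00554
ΔG = RT ln(Q/K) = (8.314 J mol⁻¹ K⁻¹)(350 K) × ln(0.00554/0.0291)
   = (2.910 kJ/mol)(-1.659) = -4.83 kJ/mol
ΔG < 0, so the forward reaction is spontaneous (proceeds forward).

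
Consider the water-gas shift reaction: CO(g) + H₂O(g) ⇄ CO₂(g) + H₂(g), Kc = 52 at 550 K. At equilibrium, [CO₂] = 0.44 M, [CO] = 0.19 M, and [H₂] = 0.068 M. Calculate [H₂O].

At equilibrium, Kc = [CO₂]·[H₂] / ([CO]·[H₂O]) = 52.
(0.44)·(0.068) / ((0.19)·([H₂O])) = 52
[H₂O] = 0.00303 = 0.0030 M

[H₂O] = 0.0030 M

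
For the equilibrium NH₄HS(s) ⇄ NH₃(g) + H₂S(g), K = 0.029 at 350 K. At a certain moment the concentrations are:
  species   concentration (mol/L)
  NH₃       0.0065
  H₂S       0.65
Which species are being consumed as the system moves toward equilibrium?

(NH₄HS is a pure solid — omitted from Q.)
Q = [NH₃]·[H₂S] = (0.0065)·(0.65) = 0.0042
Q = 0.0042 < K = 0.029: net forward reaction.

NH₄HS (reactants)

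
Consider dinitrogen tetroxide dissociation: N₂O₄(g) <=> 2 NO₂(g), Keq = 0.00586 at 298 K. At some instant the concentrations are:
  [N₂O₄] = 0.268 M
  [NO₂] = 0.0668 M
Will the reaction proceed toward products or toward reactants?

reverse (toward reactants)

Q = [NO₂]² / [N₂O₄] = (0.0668)² / (0.268) = 0.0167
Q = 0.0167 > Keq = 0.00586, so the reverse reaction proceeds.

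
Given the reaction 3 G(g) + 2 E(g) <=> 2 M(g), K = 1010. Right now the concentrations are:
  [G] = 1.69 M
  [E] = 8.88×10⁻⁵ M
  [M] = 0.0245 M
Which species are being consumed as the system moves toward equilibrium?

M (products)

Q = [M]² / ([G]³·[E]²) = (0.0245)² / ((1.69)³·(8.88×10⁻⁵)²) = 15800
Q = 15800 > K = 1010: net reverse reaction.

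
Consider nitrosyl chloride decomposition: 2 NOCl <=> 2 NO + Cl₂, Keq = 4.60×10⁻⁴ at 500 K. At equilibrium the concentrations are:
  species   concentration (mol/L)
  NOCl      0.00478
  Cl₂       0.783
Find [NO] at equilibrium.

At equilibrium, Keq = [NO]²·[Cl₂] / [NOCl]² = 4.60×10⁻⁴.
([NO])²·(0.783) / (0.00478)² = 4.60×10⁻⁴
[NO]² = 1.34×10⁻⁸ ⇒ [NO] = 1.16×10⁻⁴ mol/L

[NO] = 1.16×10⁻⁴ mol/L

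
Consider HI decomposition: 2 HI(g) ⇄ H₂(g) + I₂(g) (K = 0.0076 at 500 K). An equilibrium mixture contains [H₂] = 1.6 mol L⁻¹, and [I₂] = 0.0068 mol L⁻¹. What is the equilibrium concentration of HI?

At equilibrium, K = [H₂]·[I₂] / [HI]² = 0.0076.
(1.6)·(0.0068) / ([HI])² = 0.0076
[HI]² = 1.43 ⇒ [HI] = 1.2 mol L⁻¹

[HI] = 1.2 mol L⁻¹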